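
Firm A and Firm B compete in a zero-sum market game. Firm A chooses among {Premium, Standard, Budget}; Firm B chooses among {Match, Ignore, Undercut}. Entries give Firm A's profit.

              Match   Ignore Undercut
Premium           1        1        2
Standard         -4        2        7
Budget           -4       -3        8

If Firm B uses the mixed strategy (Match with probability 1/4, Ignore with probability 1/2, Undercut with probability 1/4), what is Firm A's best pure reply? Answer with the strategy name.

Expected payoff of Premium: (1/4)·1 + (1/2)·1 + (1/4)·2 = 5/4.
Expected payoff of Standard: (1/4)·(-4) + (1/2)·2 + (1/4)·7 = 7/4.
Expected payoff of Budget: (1/4)·(-4) + (1/2)·(-3) + (1/4)·8 = -1/2.
The largest is 7/4, so Firm A's best response is Standard.

Standard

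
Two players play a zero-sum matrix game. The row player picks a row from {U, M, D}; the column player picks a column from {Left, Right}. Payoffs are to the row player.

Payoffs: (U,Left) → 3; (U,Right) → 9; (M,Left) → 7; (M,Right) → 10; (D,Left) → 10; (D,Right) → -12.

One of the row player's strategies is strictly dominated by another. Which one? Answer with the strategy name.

U

M gives a strictly higher payoff than U against every column: 7 > 3, 10 > 9.
So U is strictly dominated and the row player never plays it.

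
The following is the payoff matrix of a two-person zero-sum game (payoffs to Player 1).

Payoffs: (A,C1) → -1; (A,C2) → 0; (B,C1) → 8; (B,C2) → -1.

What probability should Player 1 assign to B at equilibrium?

1/10

Row minima: A → -1, B → -1; maximin = -1.
Column maxima: C1 → 8, C2 → 0; minimax = 0.
-1 ≠ 0, so there is no saddle point; optimal play is mixed.
Let Player 1 play A with probability p. Expected payoff against C1: (-1)p + 8(1−p) = −9p + 8; against C2: 0p + (-1)(1−p) = p − 1.
Setting these equal: −9p + 8 = p − 1 ⇒ −10p = -9 ⇒ p = 9/10, and the value is (-9)·(9/10) + 8 = -1/10.
For Player 2: with q = P(C1), equating A's and B's payoffs gives −q = 9q − 1 ⇒ q = 1/10.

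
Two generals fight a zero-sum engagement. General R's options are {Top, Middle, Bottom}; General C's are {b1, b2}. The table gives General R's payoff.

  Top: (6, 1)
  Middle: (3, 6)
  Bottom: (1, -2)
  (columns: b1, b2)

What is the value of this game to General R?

33/8

Row minima: Top → 1, Middle → 3, Bottom → -2; maximin = 3.
Column maxima: b1 → 6, b2 → 6; minimax = 6.
3 ≠ 6, so there is no saddle point; optimal play is mixed.
Bottom is strictly dominated by Top, so General R never plays it.
On the remaining 2×2 (Top, Middle vs b1, b2):
Let General R play Top with probability p. Expected payoff against b1: 6p + 3(1−p) = 3p + 3; against b2: 1p + 6(1−p) = −5p + 6.
Setting these equal: 3p + 3 = −5p + 6 ⇒ 8p = 3 ⇒ p = 3/8, and the value is (3)·(3/8) + 3 = 33/8.
For General C: with q = P(b1), equating Top's and Middle's payoffs gives 5q + 1 = −3q + 6 ⇒ q = 5/8.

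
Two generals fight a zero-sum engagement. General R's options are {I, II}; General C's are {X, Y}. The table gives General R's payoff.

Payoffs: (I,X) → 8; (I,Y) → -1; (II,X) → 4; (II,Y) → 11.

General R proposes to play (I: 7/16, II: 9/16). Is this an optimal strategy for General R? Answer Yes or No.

Against X this mix gives (7/16)·8 + (9/16)·4 = 23/4.
Against Y this mix gives (7/16)·(-1) + (9/16)·11 = 23/4.
All of General C's active replies (X, Y) yield 23/4, and no column does worse for General R. The mix makes General C indifferent and guarantees 23/4, so it is optimal.

Yes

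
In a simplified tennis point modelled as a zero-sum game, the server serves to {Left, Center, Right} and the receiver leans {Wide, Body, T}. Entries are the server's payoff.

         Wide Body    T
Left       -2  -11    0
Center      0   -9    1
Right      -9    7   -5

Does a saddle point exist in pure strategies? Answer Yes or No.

No

Row minima: Left → -11, Center → -9, Right → -9; maximin = -9.
Column maxima: Wide → 0, Body → 7, T → 1; minimax = 0.
-9 ≠ 0, so no pure-strategy equilibrium exists.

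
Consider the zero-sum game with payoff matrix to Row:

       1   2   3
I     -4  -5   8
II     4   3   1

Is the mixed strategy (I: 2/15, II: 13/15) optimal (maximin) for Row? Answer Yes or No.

Yes

Against 1 this mix gives (2/15)·(-4) + (13/15)·4 = 44/15.
Against 2 this mix gives (2/15)·(-5) + (13/15)·3 = 29/15.
Against 3 this mix gives (2/15)·8 + (13/15)·1 = 29/15.
All of Column's active replies (2, 3) yield 29/15, and no column does worse for Row. The mix makes Column indifferent and guarantees 29/15, so it is optimal.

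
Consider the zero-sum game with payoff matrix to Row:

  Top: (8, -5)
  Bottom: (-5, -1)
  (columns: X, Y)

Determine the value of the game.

-33/17

Row minima: Top → -5, Bottom → -5; maximin = -5.
Column maxima: X → 8, Y → -1; minimax = -1.
-5 ≠ -1, so there is no saddle point; optimal play is mixed.
Let Row play Top with probability p. Expected payoff against X: 8p + (-5)(1−p) = 13p − 5; against Y: (-5)p + (-1)(1−p) = −4p − 1.
Setting these equal: 13p − 5 = −4p − 1 ⇒ 17p = 4 ⇒ p = 4/17, and the value is (13)·(4/17) − 5 = -33/17.
For Column: with q = P(X), equating Top's and Bottom's payoffs gives 13q − 5 = −4q − 1 ⇒ q = 4/17.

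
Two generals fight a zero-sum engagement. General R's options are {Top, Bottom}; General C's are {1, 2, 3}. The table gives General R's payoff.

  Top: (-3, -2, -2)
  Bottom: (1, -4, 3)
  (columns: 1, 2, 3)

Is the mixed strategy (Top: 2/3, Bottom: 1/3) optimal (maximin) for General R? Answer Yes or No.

No

Against 1 this mix gives (2/3)·(-3) + (1/3)·1 = -5/3.
Against 2 this mix gives (2/3)·(-2) + (1/3)·(-4) = -8/3.
Against 3 this mix gives (2/3)·(-2) + (1/3)·3 = -1/3.
General C will play 2, holding General R to -8/3. Shifting weight toward the row that does better against 2 would raise this floor (the equalizing mix achieves -7/3 against both 2 and 1), so the proposed strategy is not optimal.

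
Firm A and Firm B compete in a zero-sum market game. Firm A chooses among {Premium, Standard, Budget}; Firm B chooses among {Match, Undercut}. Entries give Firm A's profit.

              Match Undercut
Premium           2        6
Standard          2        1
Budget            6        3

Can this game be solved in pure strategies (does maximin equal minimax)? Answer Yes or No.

No

Row minima: Premium → 2, Standard → 1, Budget → 3; maximin = 3.
Column maxima: Match → 6, Undercut → 6; minimax = 6.
3 ≠ 6, so no pure-strategy equilibrium exists.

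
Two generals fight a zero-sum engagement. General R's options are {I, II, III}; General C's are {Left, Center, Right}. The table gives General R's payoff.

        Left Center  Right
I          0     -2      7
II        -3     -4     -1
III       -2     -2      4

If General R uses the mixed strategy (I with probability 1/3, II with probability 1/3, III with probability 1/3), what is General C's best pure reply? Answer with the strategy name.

If General C plays Left, General R's expected payoff is (1/3)·0 + (1/3)·(-3) + (1/3)·(-2) = -5/3.
If General C plays Center, General R's expected payoff is (1/3)·(-2) + (1/3)·(-4) + (1/3)·(-2) = -8/3.
If General C plays Right, General R's expected payoff is (1/3)·7 + (1/3)·(-1) + (1/3)·4 = 10/3.
General C minimizes General R's payoff; the smallest is -8/3, so the best response is Center.

Center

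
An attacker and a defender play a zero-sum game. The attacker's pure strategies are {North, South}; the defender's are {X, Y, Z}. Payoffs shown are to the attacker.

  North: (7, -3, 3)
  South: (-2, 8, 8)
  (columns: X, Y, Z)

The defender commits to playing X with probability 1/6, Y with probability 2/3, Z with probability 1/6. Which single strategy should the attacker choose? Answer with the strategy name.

Expected payoff of North: (1/6)·7 + (2/3)·(-3) + (1/6)·3 = -1/3.
Expected payoff of South: (1/6)·(-2) + (2/3)·8 + (1/6)·8 = 19/3.
The largest is 19/3, so the attacker's best response is South.

South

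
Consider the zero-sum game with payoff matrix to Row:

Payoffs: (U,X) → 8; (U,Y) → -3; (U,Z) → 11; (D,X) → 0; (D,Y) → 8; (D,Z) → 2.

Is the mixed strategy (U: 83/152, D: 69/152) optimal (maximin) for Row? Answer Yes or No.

No

Against X this mix gives (83/152)·8 + (69/152)·0 = 83/19.
Against Y this mix gives (83/152)·(-3) + (69/152)·8 = 303/152.
Against Z this mix gives (83/152)·11 + (69/152)·2 = 1051/152.
Column will play Y, holding Row to 303/152. Shifting weight toward the row that does better against Y would raise this floor (the equalizing mix achieves 64/19 against both Y and X), so the proposed strategy is not optimal.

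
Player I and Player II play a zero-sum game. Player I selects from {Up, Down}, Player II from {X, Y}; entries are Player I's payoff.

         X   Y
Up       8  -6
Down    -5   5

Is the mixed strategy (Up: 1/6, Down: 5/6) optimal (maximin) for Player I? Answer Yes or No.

No

Against X this mix gives (1/6)·8 + (5/6)·(-5) = -17/6.
Against Y this mix gives (1/6)·(-6) + (5/6)·5 = 19/6.
Player II will play X, holding Player I to -17/6. Shifting weight toward the row that does better against X would raise this floor (the equalizing mix achieves 5/12 against both X and Y), so the proposed strategy is not optimal.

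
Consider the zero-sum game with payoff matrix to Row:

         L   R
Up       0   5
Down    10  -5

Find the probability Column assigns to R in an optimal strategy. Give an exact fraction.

1/2

Row minima: Up → 0, Down → -5; maximin = 0.
Column maxima: L → 10, R → 5; minimax = 5.
0 ≠ 5, so there is no saddle point; optimal play is mixed.
Let Row play Up with probability p. Expected payoff against L: 0p + 10(1−p) = −10p + 10; against R: 5p + (-5)(1−p) = 10p − 5.
Setting these equal: −10p + 10 = 10p − 5 ⇒ −20p = -15 ⇒ p = 3/4, and the value is (-10)·(3/4) + 10 = 5/2.
For Column: with q = P(L), equating Up's and Down's payoffs gives −5q + 5 = 15q − 5 ⇒ q = 1/2.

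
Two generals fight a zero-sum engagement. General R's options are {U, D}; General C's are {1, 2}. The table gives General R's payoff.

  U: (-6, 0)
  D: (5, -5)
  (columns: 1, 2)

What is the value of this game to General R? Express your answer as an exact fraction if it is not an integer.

-15/8

Row minima: U → -6, D → -5; maximin = -5.
Column maxima: 1 → 5, 2 → 0; minimax = 0.
-5 ≠ 0, so there is no saddle point; optimal play is mixed.
Let General R play U with probability p. Expected payoff against 1: (-6)p + 5(1−p) = −11p + 5; against 2: 0p + (-5)(1−p) = 5p − 5.
Setting these equal: −11p + 5 = 5p − 5 ⇒ −16p = -10 ⇒ p = 5/8, and the value is (-11)·(5/8) + 5 = -15/8.
For General C: with q = P(1), equating U's and D's payoffs gives −6q = 10q − 5 ⇒ q = 5/16.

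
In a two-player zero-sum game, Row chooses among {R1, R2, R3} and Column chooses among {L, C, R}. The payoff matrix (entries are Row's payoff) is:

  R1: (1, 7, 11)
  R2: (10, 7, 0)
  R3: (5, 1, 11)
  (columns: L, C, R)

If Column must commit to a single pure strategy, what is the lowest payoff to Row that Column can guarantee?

7

Column maxima: L → 10, C → 7, R → 11.
The smallest of these is 7.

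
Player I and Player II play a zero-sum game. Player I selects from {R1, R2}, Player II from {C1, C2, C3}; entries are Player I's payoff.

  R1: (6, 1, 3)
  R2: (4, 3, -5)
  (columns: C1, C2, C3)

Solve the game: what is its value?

Row minima: R1 → 1, R2 → -5; maximin = 1.
Column maxima: C1 → 6, C2 → 3, C3 → 3; minimax = 3.
1 ≠ 3, so there is no saddle point; optimal play is mixed.
C1 is strictly dominated by C2 (it gives Player I strictly more in every row), so Player II never plays it.
On the remaining 2×2 (R1, R2 vs C2, C3):
Let Player I play R1 with probability p. Expected payoff against C2: 1p + 3(1−p) = −2p + 3; against C3: 3p + (-5)(1−p) = 8p − 5.
Setting these equal: −2p + 3 = 8p − 5 ⇒ −10p = -8 ⇒ p = 4/5, and the value is (-2)·(4/5) + 3 = 7/5.
For Player II: with q = P(C2), equating R1's and R2's payoffs gives −2q + 3 = 8q − 5 ⇒ q = 4/5.

7/5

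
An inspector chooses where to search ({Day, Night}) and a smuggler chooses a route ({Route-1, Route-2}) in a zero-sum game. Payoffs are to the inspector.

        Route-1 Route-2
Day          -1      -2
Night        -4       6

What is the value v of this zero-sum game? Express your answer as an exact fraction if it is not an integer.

-14/11

Row minima: Day → -2, Night → -4; maximin = -2.
Column maxima: Route-1 → -1, Route-2 → 6; minimax = -1.
-2 ≠ -1, so there is no saddle point; optimal play is mixed.
Let the inspector play Day with probability p. Expected payoff against Route-1: (-1)p + (-4)(1−p) = 3p − 4; against Route-2: (-2)p + 6(1−p) = −8p + 6.
Setting these equal: 3p − 4 = −8p + 6 ⇒ 11p = 10 ⇒ p = 10/11, and the value is (3)·(10/11) − 4 = -14/11.
For the smuggler: with q = P(Route-1), equating Day's and Night's payoffs gives q − 2 = −10q + 6 ⇒ q = 8/11.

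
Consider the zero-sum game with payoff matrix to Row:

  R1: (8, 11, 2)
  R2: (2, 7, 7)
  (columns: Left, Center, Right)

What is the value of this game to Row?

Row minima: R1 → 2, R2 → 2; maximin = 2.
Column maxima: Left → 8, Center → 11, Right → 7; minimax = 7.
2 ≠ 7, so there is no saddle point; optimal play is mixed.
Center is strictly dominated by Left (it gives Row strictly more in every row), so Column never plays it.
On the remaining 2×2 (R1, R2 vs Left, Right):
Let Row play R1 with probability p. Expected payoff against Left: 8p + 2(1−p) = 6p + 2; against Right: 2p + 7(1−p) = −5p + 7.
Setting these equal: 6p + 2 = −5p + 7 ⇒ 11p = 5 ⇒ p = 5/11, and the value is (6)·(5/11) + 2 = 52/11.
For Column: with q = P(Left), equating R1's and R2's payoffs gives 6q + 2 = −5q + 7 ⇒ q = 5/11.

52/11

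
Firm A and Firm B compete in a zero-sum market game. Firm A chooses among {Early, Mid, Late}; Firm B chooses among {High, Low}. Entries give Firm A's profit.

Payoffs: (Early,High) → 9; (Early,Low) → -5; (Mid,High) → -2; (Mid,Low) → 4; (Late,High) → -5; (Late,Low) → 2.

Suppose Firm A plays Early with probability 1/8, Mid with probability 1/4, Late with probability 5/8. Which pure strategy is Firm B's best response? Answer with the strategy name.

If Firm B plays High, Firm A's expected payoff is (1/8)·9 + (1/4)·(-2) + (5/8)·(-5) = -5/2.
If Firm B plays Low, Firm A's expected payoff is (1/8)·(-5) + (1/4)·4 + (5/8)·2 = 13/8.
Firm B minimizes Firm A's payoff; the smallest is -5/2, so the best response is High.

High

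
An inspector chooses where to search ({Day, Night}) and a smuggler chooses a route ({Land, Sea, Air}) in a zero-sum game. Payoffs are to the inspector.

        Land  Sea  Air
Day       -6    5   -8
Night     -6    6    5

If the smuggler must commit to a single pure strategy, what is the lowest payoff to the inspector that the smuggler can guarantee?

Column maxima: Land → -6, Sea → 6, Air → 5.
The smallest of these is -6.

-6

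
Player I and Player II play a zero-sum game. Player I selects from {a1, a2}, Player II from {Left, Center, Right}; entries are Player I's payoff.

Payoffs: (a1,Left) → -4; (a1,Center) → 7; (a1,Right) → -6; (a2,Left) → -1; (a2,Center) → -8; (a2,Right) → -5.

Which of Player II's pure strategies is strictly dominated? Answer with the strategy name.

Left

Right holds Player I's payoff strictly below Left in every row: -6 < -4, -5 < -1.
So Left is strictly dominated for Player II.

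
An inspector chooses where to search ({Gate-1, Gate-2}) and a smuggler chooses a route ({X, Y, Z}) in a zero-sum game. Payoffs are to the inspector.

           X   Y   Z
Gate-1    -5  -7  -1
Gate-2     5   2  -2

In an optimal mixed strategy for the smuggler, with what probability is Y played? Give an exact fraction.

Row minima: Gate-1 → -7, Gate-2 → -2; maximin = -2.
Column maxima: X → 5, Y → 2, Z → -1; minimax = -1.
-2 ≠ -1, so there is no saddle point; optimal play is mixed.
X is strictly dominated by Y (it gives the inspector strictly more in every row), so the smuggler never plays it.
On the remaining 2×2 (Gate-1, Gate-2 vs Y, Z):
Let the inspector play Gate-1 with probability p. Expected payoff against Y: (-7)p + 2(1−p) = −9p + 2; against Z: (-1)p + (-2)(1−p) = p − 2.
Setting these equal: −9p + 2 = p − 2 ⇒ −10p = -4 ⇒ p = 2/5, and the value is (-9)·(2/5) + 2 = -8/5.
For the smuggler: with q = P(Y), equating Gate-1's and Gate-2's payoffs gives −6q − 1 = 4q − 2 ⇒ q = 1/10.

1/10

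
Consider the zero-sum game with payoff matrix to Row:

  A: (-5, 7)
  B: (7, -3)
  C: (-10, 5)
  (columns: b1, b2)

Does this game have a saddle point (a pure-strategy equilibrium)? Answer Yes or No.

No

Row minima: A → -5, B → -3, C → -10; maximin = -3.
Column maxima: b1 → 7, b2 → 7; minimax = 7.
-3 ≠ 7, so no pure-strategy equilibrium exists.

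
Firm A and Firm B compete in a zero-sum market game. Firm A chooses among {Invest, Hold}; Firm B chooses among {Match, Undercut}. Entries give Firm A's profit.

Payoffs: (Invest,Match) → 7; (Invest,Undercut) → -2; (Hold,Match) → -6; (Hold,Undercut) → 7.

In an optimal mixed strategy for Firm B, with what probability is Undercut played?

Row minima: Invest → -2, Hold → -6; maximin = -2.
Column maxima: Match → 7, Undercut → 7; minimax = 7.
-2 ≠ 7, so there is no saddle point; optimal play is mixed.
Let Firm A play Invest with probability p. Expected payoff against Match: 7p + (-6)(1−p) = 13p − 6; against Undercut: (-2)p + 7(1−p) = −9p + 7.
Setting these equal: 13p − 6 = −9p + 7 ⇒ 22p = 13 ⇒ p = 13/22, and the value is (13)·(13/22) − 6 = 37/22.
For Firm B: with q = P(Match), equating Invest's and Hold's payoffs gives 9q − 2 = −13q + 7 ⇒ q = 9/22.

13/22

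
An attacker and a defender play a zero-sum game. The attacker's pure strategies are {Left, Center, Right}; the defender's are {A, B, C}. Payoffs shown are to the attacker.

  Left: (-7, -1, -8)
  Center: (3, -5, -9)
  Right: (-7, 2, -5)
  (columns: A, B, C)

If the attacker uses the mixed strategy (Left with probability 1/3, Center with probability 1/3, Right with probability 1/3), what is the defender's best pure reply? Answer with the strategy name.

If the defender plays A, the attacker's expected payoff is (1/3)·(-7) + (1/3)·3 + (1/3)·(-7) = -11/3.
If the defender plays B, the attacker's expected payoff is (1/3)·(-1) + (1/3)·(-5) + (1/3)·2 = -4/3.
If the defender plays C, the attacker's expected payoff is (1/3)·(-8) + (1/3)·(-9) + (1/3)·(-5) = -22/3.
The defender minimizes the attacker's payoff; the smallest is -22/3, so the best response is C.

C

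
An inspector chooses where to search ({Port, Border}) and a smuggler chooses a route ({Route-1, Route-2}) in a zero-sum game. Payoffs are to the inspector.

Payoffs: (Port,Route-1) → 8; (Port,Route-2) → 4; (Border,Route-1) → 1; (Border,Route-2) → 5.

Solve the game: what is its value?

Row minima: Port → 4, Border → 1; maximin = 4.
Column maxima: Route-1 → 8, Route-2 → 5; minimax = 5.
4 ≠ 5, so there is no saddle point; optimal play is mixed.
Let the inspector play Port with probability p. Expected payoff against Route-1: 8p + 1(1−p) = 7p + 1; against Route-2: 4p + 5(1−p) = −p + 5.
Setting these equal: 7p + 1 = −p + 5 ⇒ 8p = 4 ⇒ p = 1/2, and the value is (7)·(1/2) + 1 = 9/2.
For the smuggler: with q = P(Route-1), equating Port's and Border's payoffs gives 4q + 4 = −4q + 5 ⇒ q = 1/8.

9/2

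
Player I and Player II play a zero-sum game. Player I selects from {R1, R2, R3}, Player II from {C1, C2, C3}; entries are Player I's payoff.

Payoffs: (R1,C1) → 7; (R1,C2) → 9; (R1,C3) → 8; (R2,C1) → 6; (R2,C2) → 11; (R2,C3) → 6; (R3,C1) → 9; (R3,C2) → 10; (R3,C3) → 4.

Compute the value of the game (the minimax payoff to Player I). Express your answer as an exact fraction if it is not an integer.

22/3

Row minima: R1 → 7, R2 → 6, R3 → 4; maximin = 7.
Column maxima: C1 → 9, C2 → 11, C3 → 8; minimax = 8.
7 ≠ 8, so there is no saddle point; optimal play is mixed.
C2 is strictly dominated by C1 (it gives Player I strictly more in every row), so Player II never plays it.
With C2 eliminated, R2 is strictly dominated by R1 (R1 gives Player I strictly more in every remaining column), so Player I never plays it.
On the remaining 2×2 (R1, R3 vs C1, C3):
Let Player I play R1 with probability p. Expected payoff against C1: 7p + 9(1−p) = −2p + 9; against C3: 8p + 4(1−p) = 4p + 4.
Setting these equal: −2p + 9 = 4p + 4 ⇒ −6p = -5 ⇒ p = 5/6, and the value is (-2)·(5/6) + 9 = 22/3.
For Player II: with q = P(C1), equating R1's and R3's payoffs gives −q + 8 = 5q + 4 ⇒ q = 2/3.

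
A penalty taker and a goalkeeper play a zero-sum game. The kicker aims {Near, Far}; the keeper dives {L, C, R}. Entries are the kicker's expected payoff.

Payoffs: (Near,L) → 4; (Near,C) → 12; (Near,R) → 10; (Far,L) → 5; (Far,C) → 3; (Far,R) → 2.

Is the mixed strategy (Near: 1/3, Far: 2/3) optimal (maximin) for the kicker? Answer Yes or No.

Against L this mix gives (1/3)·4 + (2/3)·5 = 14/3.
Against C this mix gives (1/3)·12 + (2/3)·3 = 6.
Against R this mix gives (1/3)·10 + (2/3)·2 = 14/3.
All of the keeper's active replies (L, R) yield 14/3, and no column does worse for the kicker. The mix makes the keeper indifferent and guarantees 14/3, so it is optimal.

Yes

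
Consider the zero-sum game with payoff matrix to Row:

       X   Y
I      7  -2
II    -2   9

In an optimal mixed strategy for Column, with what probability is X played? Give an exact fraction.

11/20

Row minima: I → -2, II → -2; maximin = -2.
Column maxima: X → 7, Y → 9; minimax = 7.
-2 ≠ 7, so there is no saddle point; optimal play is mixed.
Let Row play I with probability p. Expected payoff against X: 7p + (-2)(1−p) = 9p − 2; against Y: (-2)p + 9(1−p) = −11p + 9.
Setting these equal: 9p − 2 = −11p + 9 ⇒ 20p = 11 ⇒ p = 11/20, and the value is (9)·(11/20) − 2 = 59/20.
For Column: with q = P(X), equating I's and II's payoffs gives 9q − 2 = −11q + 9 ⇒ q = 11/20.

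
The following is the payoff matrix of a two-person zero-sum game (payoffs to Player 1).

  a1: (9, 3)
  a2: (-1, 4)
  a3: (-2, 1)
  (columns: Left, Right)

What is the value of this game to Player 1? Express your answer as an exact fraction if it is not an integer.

Row minima: a1 → 3, a2 → -1, a3 → -2; maximin = 3.
Column maxima: Left → 9, Right → 4; minimax = 4.
3 ≠ 4, so there is no saddle point; optimal play is mixed.
a3 is strictly dominated by a1, so Player 1 never plays it.
On the remaining 2×2 (a1, a2 vs Left, Right):
Let Player 1 play a1 with probability p. Expected payoff against Left: 9p + (-1)(1−p) = 10p − 1; against Right: 3p + 4(1−p) = −p + 4.
Setting these equal: 10p − 1 = −p + 4 ⇒ 11p = 5 ⇒ p = 5/11, and the value is (10)·(5/11) − 1 = 39/11.
For Player 2: with q = P(Left), equating a1's and a2's payoffs gives 6q + 3 = −5q + 4 ⇒ q = 1/11.

39/11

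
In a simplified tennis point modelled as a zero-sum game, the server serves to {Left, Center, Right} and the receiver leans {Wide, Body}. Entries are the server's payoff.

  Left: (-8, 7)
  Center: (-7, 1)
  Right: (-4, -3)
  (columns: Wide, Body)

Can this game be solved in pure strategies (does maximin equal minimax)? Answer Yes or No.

Yes

Row minima: Left → -8, Center → -7, Right → -4; maximin = -4.
Column maxima: Wide → -4, Body → 7; minimax = -4.
maximin = minimax = -4, so a saddle point exists.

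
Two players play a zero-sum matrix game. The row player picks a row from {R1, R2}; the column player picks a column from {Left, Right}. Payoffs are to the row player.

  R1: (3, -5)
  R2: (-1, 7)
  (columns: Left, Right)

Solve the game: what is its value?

Row minima: R1 → -5, R2 → -1; maximin = -1.
Column maxima: Left → 3, Right → 7; minimax = 3.
-1 ≠ 3, so there is no saddle point; optimal play is mixed.
Let the row player play R1 with probability p. Expected payoff against Left: 3p + (-1)(1−p) = 4p − 1; against Right: (-5)p + 7(1−p) = −12p + 7.
Setting these equal: 4p − 1 = −12p + 7 ⇒ 16p = 8 ⇒ p = 1/2, and the value is (4)·(1/2) − 1 = 1.
For the column player: with q = P(Left), equating R1's and R2's payoffs gives 8q − 5 = −8q + 7 ⇒ q = 3/4.

1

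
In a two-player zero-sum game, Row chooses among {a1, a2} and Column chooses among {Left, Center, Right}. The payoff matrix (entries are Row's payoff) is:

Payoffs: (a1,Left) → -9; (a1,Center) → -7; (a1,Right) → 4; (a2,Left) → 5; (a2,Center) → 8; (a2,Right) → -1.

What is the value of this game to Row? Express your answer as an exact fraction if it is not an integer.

11/19

Row minima: a1 → -9, a2 → -1; maximin = -1.
Column maxima: Left → 5, Center → 8, Right → 4; minimax = 4.
-1 ≠ 4, so there is no saddle point; optimal play is mixed.
Center is strictly dominated by Left (it gives Row strictly more in every row), so Column never plays it.
On the remaining 2×2 (a1, a2 vs Left, Right):
Let Row play a1 with probability p. Expected payoff against Left: (-9)p + 5(1−p) = −14p + 5; against Right: 4p + (-1)(1−p) = 5p − 1.
Setting these equal: −14p + 5 = 5p − 1 ⇒ −19p = -6 ⇒ p = 6/19, and the value is (-14)·(6/19) + 5 = 11/19.
For Column: with q = P(Left), equating a1's and a2's payoffs gives −13q + 4 = 6q − 1 ⇒ q = 5/19.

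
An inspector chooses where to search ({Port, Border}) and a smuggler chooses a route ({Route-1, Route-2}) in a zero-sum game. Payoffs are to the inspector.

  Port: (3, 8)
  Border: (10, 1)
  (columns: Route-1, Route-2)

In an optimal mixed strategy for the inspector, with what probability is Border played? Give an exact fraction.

5/14

Row minima: Port → 3, Border → 1; maximin = 3.
Column maxima: Route-1 → 10, Route-2 → 8; minimax = 8.
3 ≠ 8, so there is no saddle point; optimal play is mixed.
Let the inspector play Port with probability p. Expected payoff against Route-1: 3p + 10(1−p) = −7p + 10; against Route-2: 8p + 1(1−p) = 7p + 1.
Setting these equal: −7p + 10 = 7p + 1 ⇒ −14p = -9 ⇒ p = 9/14, and the value is (-7)·(9/14) + 10 = 11/2.
For the smuggler: with q = P(Route-1), equating Port's and Border's payoffs gives −5q + 8 = 9q + 1 ⇒ q = 1/2.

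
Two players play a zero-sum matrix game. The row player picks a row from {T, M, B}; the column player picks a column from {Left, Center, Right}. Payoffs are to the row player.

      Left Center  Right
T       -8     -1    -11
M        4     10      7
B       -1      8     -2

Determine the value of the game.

4

Row minima: T → -11, M → 4, B → -2; maximin = 4.
Column maxima: Left → 4, Center → 10, Right → 7; minimax = 4.
Since maximin = minimax = 4, there is a saddle point and the value is 4.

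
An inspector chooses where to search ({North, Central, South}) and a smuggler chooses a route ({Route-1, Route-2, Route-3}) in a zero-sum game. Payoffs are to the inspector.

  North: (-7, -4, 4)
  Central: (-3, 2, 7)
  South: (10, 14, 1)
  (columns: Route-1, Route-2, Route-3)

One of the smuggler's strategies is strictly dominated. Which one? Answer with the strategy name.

Route-2

Route-1 holds the inspector's payoff strictly below Route-2 in every row: -7 < -4, -3 < 2, 10 < 14.
So Route-2 is strictly dominated for the smuggler.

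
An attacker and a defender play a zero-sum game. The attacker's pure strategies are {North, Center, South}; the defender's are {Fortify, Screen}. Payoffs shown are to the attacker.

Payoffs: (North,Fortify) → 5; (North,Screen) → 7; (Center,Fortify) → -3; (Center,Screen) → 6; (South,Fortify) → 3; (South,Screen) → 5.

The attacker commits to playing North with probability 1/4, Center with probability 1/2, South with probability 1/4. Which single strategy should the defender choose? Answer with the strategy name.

If the defender plays Fortify, the attacker's expected payoff is (1/4)·5 + (1/2)·(-3) + (1/4)·3 = 1/2.
If the defender plays Screen, the attacker's expected payoff is (1/4)·7 + (1/2)·6 + (1/4)·5 = 6.
The defender minimizes the attacker's payoff; the smallest is 1/2, so the best response is Fortify.

Fortify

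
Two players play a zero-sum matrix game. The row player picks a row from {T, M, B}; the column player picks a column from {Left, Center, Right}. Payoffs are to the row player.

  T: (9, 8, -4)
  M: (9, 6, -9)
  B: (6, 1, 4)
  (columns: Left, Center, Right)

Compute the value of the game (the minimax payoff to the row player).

12/5

Row minima: T → -4, M → -9, B → 1; maximin = 1.
Column maxima: Left → 9, Center → 8, Right → 4; minimax = 4.
1 ≠ 4, so there is no saddle point; optimal play is mixed.
Left is strictly dominated by Center (it gives the row player strictly more in every row), so the column player never plays it.
With Left eliminated, M is strictly dominated by T (T gives the row player strictly more in every remaining column), so the row player never plays it.
On the remaining 2×2 (T, B vs Center, Right):
Let the row player play T with probability p. Expected payoff against Center: 8p + 1(1−p) = 7p + 1; against Right: (-4)p + 4(1−p) = −8p + 4.
Setting these equal: 7p + 1 = −8p + 4 ⇒ 15p = 3 ⇒ p = 1/5, and the value is (7)·(1/5) + 1 = 12/5.
For the column player: with q = P(Center), equating T's and B's payoffs gives 12q − 4 = −3q + 4 ⇒ q = 8/15.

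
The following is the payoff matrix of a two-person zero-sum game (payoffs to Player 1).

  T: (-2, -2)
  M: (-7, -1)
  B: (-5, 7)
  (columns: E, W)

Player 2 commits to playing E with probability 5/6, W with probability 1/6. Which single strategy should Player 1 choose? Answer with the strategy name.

Expected payoff of T: (5/6)·(-2) + (1/6)·(-2) = -2.
Expected payoff of M: (5/6)·(-7) + (1/6)·(-1) = -6.
Expected payoff of B: (5/6)·(-5) + (1/6)·7 = -3.
The largest is -2, so Player 1's best response is T.

T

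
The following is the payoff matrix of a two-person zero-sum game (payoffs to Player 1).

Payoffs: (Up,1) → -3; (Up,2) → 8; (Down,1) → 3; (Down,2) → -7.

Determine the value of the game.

Row minima: Up → -3, Down → -7; maximin = -3.
Column maxima: 1 → 3, 2 → 8; minimax = 3.
-3 ≠ 3, so there is no saddle point; optimal play is mixed.
Let Player 1 play Up with probability p. Expected payoff against 1: (-3)p + 3(1−p) = −6p + 3; against 2: 8p + (-7)(1−p) = 15p − 7.
Setting these equal: −6p + 3 = 15p − 7 ⇒ −21p = -10 ⇒ p = 10/21, and the value is (-6)·(10/21) + 3 = 1/7.
For Player 2: with q = P(1), equating Up's and Down's payoffs gives −11q + 8 = 10q − 7 ⇒ q = 5/7.

1/7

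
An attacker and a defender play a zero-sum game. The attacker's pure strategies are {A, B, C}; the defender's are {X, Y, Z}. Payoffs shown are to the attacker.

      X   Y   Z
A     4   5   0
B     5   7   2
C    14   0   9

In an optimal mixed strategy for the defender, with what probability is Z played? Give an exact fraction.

1/2

Row minima: A → 0, B → 2, C → 0; maximin = 2.
Column maxima: X → 14, Y → 7, Z → 9; minimax = 7.
2 ≠ 7, so there is no saddle point; optimal play is mixed.
A is strictly dominated by B, so the attacker never plays it.
X is strictly dominated by Z (it gives the attacker strictly more in every row), so the defender never plays it.
On the remaining 2×2 (B, C vs Y, Z):
Let the attacker play B with probability p. Expected payoff against Y: 7p + 0(1−p) = 7p; against Z: 2p + 9(1−p) = −7p + 9.
Setting these equal: 7p = −7p + 9 ⇒ 14p = 9 ⇒ p = 9/14, and the value is (7)·(9/14) = 9/2.
For the defender: with q = P(Y), equating B's and C's payoffs gives 5q + 2 = −9q + 9 ⇒ q = 1/2.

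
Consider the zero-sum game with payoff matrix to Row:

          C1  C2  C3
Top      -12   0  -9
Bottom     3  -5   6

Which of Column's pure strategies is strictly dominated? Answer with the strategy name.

C3

C1 holds Row's payoff strictly below C3 in every row: -12 < -9, 3 < 6.
So C3 is strictly dominated for Column.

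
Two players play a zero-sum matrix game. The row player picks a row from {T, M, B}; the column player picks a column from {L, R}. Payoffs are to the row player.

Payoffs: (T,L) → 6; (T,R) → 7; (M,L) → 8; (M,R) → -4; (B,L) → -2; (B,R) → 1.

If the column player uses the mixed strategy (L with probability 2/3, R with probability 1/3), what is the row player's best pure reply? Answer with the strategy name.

Expected payoff of T: (2/3)·6 + (1/3)·7 = 19/3.
Expected payoff of M: (2/3)·8 + (1/3)·(-4) = 4.
Expected payoff of B: (2/3)·(-2) + (1/3)·1 = -1.
The largest is 19/3, so the row player's best response is T.

T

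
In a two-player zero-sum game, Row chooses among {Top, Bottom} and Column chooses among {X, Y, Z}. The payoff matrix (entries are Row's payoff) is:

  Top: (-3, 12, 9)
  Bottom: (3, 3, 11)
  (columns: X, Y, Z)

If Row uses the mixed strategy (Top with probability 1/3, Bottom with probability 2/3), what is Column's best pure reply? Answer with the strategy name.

X

If Column plays X, Row's expected payoff is (1/3)·(-3) + (2/3)·3 = 1.
If Column plays Y, Row's expected payoff is (1/3)·12 + (2/3)·3 = 6.
If Column plays Z, Row's expected payoff is (1/3)·9 + (2/3)·11 = 31/3.
Column minimizes Row's payoff; the smallest is 1, so the best response is X.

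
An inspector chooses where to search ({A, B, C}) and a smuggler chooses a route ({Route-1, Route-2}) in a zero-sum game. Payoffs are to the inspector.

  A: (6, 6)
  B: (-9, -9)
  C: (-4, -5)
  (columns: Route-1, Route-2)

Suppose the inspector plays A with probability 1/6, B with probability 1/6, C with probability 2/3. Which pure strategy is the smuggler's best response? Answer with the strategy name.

Route-2

If the smuggler plays Route-1, the inspector's expected payoff is (1/6)·6 + (1/6)·(-9) + (2/3)·(-4) = -19/6.
If the smuggler plays Route-2, the inspector's expected payoff is (1/6)·6 + (1/6)·(-9) + (2/3)·(-5) = -23/6.
The smuggler minimizes the inspector's payoff; the smallest is -23/6, so the best response is Route-2.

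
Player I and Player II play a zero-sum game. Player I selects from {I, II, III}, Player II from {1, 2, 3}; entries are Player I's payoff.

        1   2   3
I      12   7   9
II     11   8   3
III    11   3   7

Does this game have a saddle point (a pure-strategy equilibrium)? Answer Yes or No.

No

Row minima: I → 7, II → 3, III → 3; maximin = 7.
Column maxima: 1 → 12, 2 → 8, 3 → 9; minimax = 8.
7 ≠ 8, so no pure-strategy equilibrium exists.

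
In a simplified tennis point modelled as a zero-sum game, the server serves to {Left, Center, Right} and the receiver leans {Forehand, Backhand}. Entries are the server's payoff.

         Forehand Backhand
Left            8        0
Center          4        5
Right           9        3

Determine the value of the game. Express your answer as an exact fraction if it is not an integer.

Row minima: Left → 0, Center → 4, Right → 3; maximin = 4.
Column maxima: Forehand → 9, Backhand → 5; minimax = 5.
4 ≠ 5, so there is no saddle point; optimal play is mixed.
Left is strictly dominated by Right, so the server never plays it.
On the remaining 2×2 (Center, Right vs Forehand, Backhand):
Let the server play Center with probability p. Expected payoff against Forehand: 4p + 9(1−p) = −5p + 9; against Backhand: 5p + 3(1−p) = 2p + 3.
Setting these equal: −5p + 9 = 2p + 3 ⇒ −7p = -6 ⇒ p = 6/7, and the value is (-5)·(6/7) + 9 = 33/7.
For the receiver: with q = P(Forehand), equating Center's and Right's payoffs gives −q + 5 = 6q + 3 ⇒ q = 2/7.

33/7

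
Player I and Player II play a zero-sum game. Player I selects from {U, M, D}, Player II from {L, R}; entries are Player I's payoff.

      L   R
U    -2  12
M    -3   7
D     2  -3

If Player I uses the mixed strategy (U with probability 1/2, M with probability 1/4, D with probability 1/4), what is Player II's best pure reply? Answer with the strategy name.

L

If Player II plays L, Player I's expected payoff is (1/2)·(-2) + (1/4)·(-3) + (1/4)·2 = -5/4.
If Player II plays R, Player I's expected payoff is (1/2)·12 + (1/4)·7 + (1/4)·(-3) = 7.
Player II minimizes Player I's payoff; the smallest is -5/4, so the best response is L.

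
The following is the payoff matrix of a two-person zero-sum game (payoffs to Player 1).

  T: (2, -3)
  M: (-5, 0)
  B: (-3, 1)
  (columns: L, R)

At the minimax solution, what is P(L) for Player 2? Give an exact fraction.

Row minima: T → -3, M → -5, B → -3; maximin = -3.
Column maxima: L → 2, R → 1; minimax = 1.
-3 ≠ 1, so there is no saddle point; optimal play is mixed.
M is strictly dominated by B, so Player 1 never plays it.
On the remaining 2×2 (T, B vs L, R):
Let Player 1 play T with probability p. Expected payoff against L: 2p + (-3)(1−p) = 5p − 3; against R: (-3)p + 1(1−p) = −4p + 1.
Setting these equal: 5p − 3 = −4p + 1 ⇒ 9p = 4 ⇒ p = 4/9, and the value is (5)·(4/9) − 3 = -7/9.
For Player 2: with q = P(L), equating T's and B's payoffs gives 5q − 3 = −4q + 1 ⇒ q = 4/9.

4/9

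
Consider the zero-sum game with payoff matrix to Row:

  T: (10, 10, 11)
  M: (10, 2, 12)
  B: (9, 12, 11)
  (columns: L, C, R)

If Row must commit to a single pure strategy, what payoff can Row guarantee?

10

Row minima: T → 10, M → 2, B → 9.
The best of these is 10.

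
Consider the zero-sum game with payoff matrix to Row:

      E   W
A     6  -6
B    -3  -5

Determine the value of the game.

-5

Row minima: A → -6, B → -5; maximin = -5.
Column maxima: E → 6, W → -5; minimax = -5.
Since maximin = minimax = -5, there is a saddle point and the value is -5.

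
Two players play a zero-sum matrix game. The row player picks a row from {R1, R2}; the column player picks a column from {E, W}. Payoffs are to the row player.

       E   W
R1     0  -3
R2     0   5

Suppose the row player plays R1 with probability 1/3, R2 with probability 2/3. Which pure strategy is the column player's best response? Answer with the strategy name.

If the column player plays E, the row player's expected payoff is (1/3)·0 + (2/3)·0 = 0.
If the column player plays W, the row player's expected payoff is (1/3)·(-3) + (2/3)·5 = 7/3.
The column player minimizes the row player's payoff; the smallest is 0, so the best response is E.

E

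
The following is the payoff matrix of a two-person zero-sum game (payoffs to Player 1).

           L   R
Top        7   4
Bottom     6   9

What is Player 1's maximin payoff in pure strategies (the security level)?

6

Row minima: Top → 4, Bottom → 6.
The best of these is 6.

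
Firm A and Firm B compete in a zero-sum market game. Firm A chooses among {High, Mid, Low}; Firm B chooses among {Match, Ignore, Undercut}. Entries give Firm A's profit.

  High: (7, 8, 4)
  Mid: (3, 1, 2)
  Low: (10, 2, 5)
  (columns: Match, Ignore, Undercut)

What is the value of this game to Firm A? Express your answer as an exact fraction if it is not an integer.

Row minima: High → 4, Mid → 1, Low → 2; maximin = 4.
Column maxima: Match → 10, Ignore → 8, Undercut → 5; minimax = 5.
4 ≠ 5, so there is no saddle point; optimal play is mixed.
Mid is strictly dominated by High, so Firm A never plays it.
Match is strictly dominated by Undercut (it gives Firm A strictly more in every row), so Firm B never plays it.
On the remaining 2×2 (High, Low vs Ignore, Undercut):
Let Firm A play High with probability p. Expected payoff against Ignore: 8p + 2(1−p) = 6p + 2; against Undercut: 4p + 5(1−p) = −p + 5.
Setting these equal: 6p + 2 = −p + 5 ⇒ 7p = 3 ⇒ p = 3/7, and the value is (6)·(3/7) + 2 = 32/7.
For Firm B: with q = P(Ignore), equating High's and Low's payoffs gives 4q + 4 = −3q + 5 ⇒ q = 1/7.

32/7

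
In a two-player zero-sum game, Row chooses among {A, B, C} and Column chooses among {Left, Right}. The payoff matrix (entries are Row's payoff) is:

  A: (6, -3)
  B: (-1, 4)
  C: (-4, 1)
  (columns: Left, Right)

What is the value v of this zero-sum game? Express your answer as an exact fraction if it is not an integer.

Row minima: A → -3, B → -1, C → -4; maximin = -1.
Column maxima: Left → 6, Right → 4; minimax = 4.
-1 ≠ 4, so there is no saddle point; optimal play is mixed.
C is strictly dominated by B, so Row never plays it.
On the remaining 2×2 (A, B vs Left, Right):
Let Row play A with probability p. Expected payoff against Left: 6p + (-1)(1−p) = 7p − 1; against Right: (-3)p + 4(1−p) = −7p + 4.
Setting these equal: 7p − 1 = −7p + 4 ⇒ 14p = 5 ⇒ p = 5/14, and the value is (7)·(5/14) − 1 = 3/2.
For Column: with q = P(Left), equating A's and B's payoffs gives 9q − 3 = −5q + 4 ⇒ q = 1/2.

3/2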